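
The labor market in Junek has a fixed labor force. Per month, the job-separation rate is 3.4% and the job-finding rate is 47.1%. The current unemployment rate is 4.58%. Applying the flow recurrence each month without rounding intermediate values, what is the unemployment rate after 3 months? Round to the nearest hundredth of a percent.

Unemployment rate after three months ≈ 6.47%.

With a fixed labor force, u_{t+1} = u_t + s·(1−u_t) − f·u_t = u_t·(1−s−f) + s.
Here 1−s−f = 0.495 and s = 0.034.
u_1 = 0.045800 × 0.495 + 0.034 = 0.056671.
u_2 = 0.056671 × 0.495 + 0.034 = 0.062052.
u_3 = 0.062052 × 0.495 + 0.034 = 0.064716.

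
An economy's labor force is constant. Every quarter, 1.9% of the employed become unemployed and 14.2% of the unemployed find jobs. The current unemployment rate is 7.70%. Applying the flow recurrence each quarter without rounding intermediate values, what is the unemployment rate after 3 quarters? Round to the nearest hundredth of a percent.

With a fixed labor force, u_{t+1} = u_t + s·(1−u_t) − f·u_t = u_t·(1−s−f) + s.
Here 1−s−f = 0.839 and s = 0.019.
u_1 = 0.077000 × 0.839 + 0.019 = 0.083603.
u_2 = 0.083603 × 0.839 + 0.019 = 0.089143.
u_3 = 0.089143 × 0.839 + 0.019 = 0.093791.

Unemployment rate after three quarters ≈ 9.38%.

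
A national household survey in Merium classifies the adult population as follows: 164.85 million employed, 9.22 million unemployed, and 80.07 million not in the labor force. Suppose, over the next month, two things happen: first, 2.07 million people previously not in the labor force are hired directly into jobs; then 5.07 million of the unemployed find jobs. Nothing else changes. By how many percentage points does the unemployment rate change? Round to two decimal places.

The unemployment rate changes by −2.94 percentage points.

Initially, labor force = 164.85 + 9.22 = 174.07 million, so u = 9.22/174.07 = 5.30%.
After the first change, employed and labor force both rise by 2.07; unemployed unchanged → E = 166.92, U = 9.22, labor force = 176.14 million.
After the second change, unemployed falls and employed rises by 5.07; labor force unchanged → E = 171.99, U = 4.15, labor force = 176.14 million.
New unemployment rate = 4.15 / 176.14 = 2.36%.
Change = 2.36% − 5.30% = −2.94 percentage points.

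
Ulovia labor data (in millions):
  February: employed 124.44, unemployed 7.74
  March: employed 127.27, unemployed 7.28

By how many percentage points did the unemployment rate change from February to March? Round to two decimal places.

February: labor force = 124.44 + 7.74 = 132.18; u = 7.74/132.18 = 5.86%.
March: labor force = 127.27 + 7.28 = 134.55; u = 7.28/134.55 = 5.41%.
Change = 5.41% − 5.86% = −0.45 pp.

The unemployment rate changed by −0.45 percentage points.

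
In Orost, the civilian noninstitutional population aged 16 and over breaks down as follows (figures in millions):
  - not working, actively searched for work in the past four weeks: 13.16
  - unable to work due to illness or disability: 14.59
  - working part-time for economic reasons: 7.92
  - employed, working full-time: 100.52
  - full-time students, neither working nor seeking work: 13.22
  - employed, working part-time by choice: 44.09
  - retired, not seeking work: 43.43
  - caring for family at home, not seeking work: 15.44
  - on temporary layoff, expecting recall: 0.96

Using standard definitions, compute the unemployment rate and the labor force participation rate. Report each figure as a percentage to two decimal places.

Unemployment rate ≈ 8.47%; labor force participation rate ≈ 65.78%.

Employed = 7.92 + 100.52 + 44.09 = 152.53 million (anyone who worked, including part-time for economic reasons, counts as employed).
Unemployed = 13.16 + 0.96 = 14.12 million (jobless and actively searching, or on temporary layoff).
Labor force = 152.53 + 14.12 = 166.65 million.
Not in labor force = 14.59 + 13.22 + 43.43 + 15.44 = 86.68 million (those not working and not actively searching are outside the labor force).
Civilian working-age population = 166.65 + 86.68 = 253.33 million.
Unemployment rate = 14.12 / 166.65 = 8.47%.
Labor force participation rate = 166.65 / 253.33 = 65.78%.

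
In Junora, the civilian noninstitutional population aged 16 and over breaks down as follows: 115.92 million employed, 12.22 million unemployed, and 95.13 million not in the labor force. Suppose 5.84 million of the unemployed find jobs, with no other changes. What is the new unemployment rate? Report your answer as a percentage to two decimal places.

New unemployment rate ≈ 4.98%.

Initially, labor force = 115.92 + 12.22 = 128.14 million, so u = 12.22/128.14 = 9.54%.
After the change, unemployed falls and employed rises by 5.84; labor force unchanged → E = 121.76, U = 6.38, labor force = 128.14 million.
New unemployment rate = 6.38 / 128.14 = 4.98%.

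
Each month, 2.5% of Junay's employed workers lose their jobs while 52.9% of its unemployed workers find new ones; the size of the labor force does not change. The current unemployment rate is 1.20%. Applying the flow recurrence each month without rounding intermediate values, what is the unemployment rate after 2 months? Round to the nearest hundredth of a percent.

Unemployment rate after two months ≈ 3.85%.

With a fixed labor force, u_{t+1} = u_t + s·(1−u_t) − f·u_t = u_t·(1−s−f) + s.
Here 1−s−f = 0.446 and s = 0.025.
u_1 = 0.012000 × 0.446 + 0.025 = 0.030352.
u_2 = 0.030352 × 0.446 + 0.025 = 0.038537.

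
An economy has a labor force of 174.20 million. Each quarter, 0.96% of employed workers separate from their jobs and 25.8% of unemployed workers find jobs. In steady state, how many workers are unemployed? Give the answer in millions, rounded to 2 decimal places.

Steady-state unemployment rate u* = s/(s+f) = 0.96/(0.96+25.8) = 0.035874.
Unemployed = u* × labor force = 0.035874 × 174.20 ≈ 6.25 million.

About 6.25 million are unemployed in steady state.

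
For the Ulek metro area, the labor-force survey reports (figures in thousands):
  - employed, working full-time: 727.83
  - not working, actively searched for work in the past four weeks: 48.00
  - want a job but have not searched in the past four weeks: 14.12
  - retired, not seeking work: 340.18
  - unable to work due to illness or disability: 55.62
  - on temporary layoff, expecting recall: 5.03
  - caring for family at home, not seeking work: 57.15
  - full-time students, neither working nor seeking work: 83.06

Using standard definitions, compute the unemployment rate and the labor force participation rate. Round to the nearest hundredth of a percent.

Employed = 727.83 thousand.
Unemployed = 48.00 + 5.03 = 53.03 thousand (jobless and actively searching, or on temporary layoff).
Labor force = 727.83 + 53.03 = 780.86 thousand.
Not in labor force = 14.12 + 340.18 + 55.62 + 57.15 + 83.06 = 550.13 thousand (those not working and not actively searching are outside the labor force — including those who want a job but have given up searching).
Civilian working-age population = 780.86 + 550.13 = 1,330.99 thousand.
Unemployment rate = 53.03 / 780.86 = 6.79%.
Labor force participation rate = 780.86 / 1,330.99 = 58.67%.

Unemployment rate ≈ 6.79%; labor force participation rate ≈ 58.67%.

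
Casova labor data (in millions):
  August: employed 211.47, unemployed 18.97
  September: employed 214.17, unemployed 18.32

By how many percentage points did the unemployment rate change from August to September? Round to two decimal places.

August: labor force = 211.47 + 18.97 = 230.44; u = 18.97/230.44 = 8.23%.
September: labor force = 214.17 + 18.32 = 232.49; u = 18.32/232.49 = 7.88%.
Change = 7.88% − 8.23% = −0.35 pp.

The unemployment rate changed by −0.35 percentage points.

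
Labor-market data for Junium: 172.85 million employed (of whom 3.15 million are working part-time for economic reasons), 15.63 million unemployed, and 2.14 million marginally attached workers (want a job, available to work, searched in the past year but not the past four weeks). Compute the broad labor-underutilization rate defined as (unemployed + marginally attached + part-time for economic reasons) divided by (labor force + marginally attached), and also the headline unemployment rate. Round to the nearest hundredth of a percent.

Labor force = 172.85 + 15.63 = 188.48 million.
Numerator = 15.63 + 2.14 + 3.15 = 20.92 million.
Denominator = 188.48 + 2.14 = 190.62 million.
Broad rate = 20.92 / 190.62 = 10.97%.
Headline unemployment rate = 15.63 / 188.48 = 8.29%.

Broad underutilization rate ≈ 10.97%; headline unemployment rate ≈ 8.29%.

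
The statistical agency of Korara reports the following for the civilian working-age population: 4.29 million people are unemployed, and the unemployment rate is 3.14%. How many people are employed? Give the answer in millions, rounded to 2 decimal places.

About 132.33 million are employed.

Labor force = U / u = 4.29 / 0.0314 ≈ 136.62 million.
Employed = labor force − unemployed = 136.62 − 4.29 = 132.33 million.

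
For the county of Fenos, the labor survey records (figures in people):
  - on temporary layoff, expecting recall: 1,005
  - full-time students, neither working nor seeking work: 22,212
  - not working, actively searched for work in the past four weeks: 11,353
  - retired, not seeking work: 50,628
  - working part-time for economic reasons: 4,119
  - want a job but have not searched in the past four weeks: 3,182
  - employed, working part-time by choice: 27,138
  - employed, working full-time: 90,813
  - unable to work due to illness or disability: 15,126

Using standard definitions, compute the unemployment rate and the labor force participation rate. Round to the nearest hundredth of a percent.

Unemployment rate ≈ 9.19%; labor force participation rate ≈ 59.59%.

Employed = 4,119 + 27,138 + 90,813 = 122,070 (anyone who worked, including part-time for economic reasons, counts as employed).
Unemployed = 1,005 + 11,353 = 12,358 (jobless and actively searching, or on temporary layoff).
Labor force = 122,070 + 12,358 = 134,428.
Not in labor force = 22,212 + 50,628 + 3,182 + 15,126 = 91,148 (those not working and not actively searching are outside the labor force — including those who want a job but have given up searching).
Civilian working-age population = 134,428 + 91,148 = 225,576.
Unemployment rate = 12,358 / 134,428 = 9.19%.
Labor force participation rate = 134,428 / 225,576 = 59.59%.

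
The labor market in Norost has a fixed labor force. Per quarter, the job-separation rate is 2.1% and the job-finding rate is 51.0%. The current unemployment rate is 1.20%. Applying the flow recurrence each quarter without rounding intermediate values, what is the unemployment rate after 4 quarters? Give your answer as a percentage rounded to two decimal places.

With a fixed labor force, u_{t+1} = u_t + s·(1−u_t) − f·u_t = u_t·(1−s−f) + s.
Here 1−s−f = 0.469 and s = 0.021.
u_1 = 0.012000 × 0.469 + 0.021 = 0.026628.
u_2 = 0.026628 × 0.469 + 0.021 = 0.033489.
u_3 = 0.033489 × 0.469 + 0.021 = 0.036706.
u_4 = 0.036706 × 0.469 + 0.021 = 0.038215.

Unemployment rate after four quarters ≈ 3.82%.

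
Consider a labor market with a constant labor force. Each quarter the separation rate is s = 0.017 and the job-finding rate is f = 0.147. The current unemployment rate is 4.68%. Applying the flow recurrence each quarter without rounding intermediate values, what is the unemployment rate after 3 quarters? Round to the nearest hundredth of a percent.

Unemployment rate after three quarters ≈ 7.04%.

With a fixed labor force, u_{t+1} = u_t + s·(1−u_t) − f·u_t = u_t·(1−s−f) + s.
Here 1−s−f = 0.836 and s = 0.017.
u_1 = 0.046800 × 0.836 + 0.017 = 0.056125.
u_2 = 0.056125 × 0.836 + 0.017 = 0.063920.
u_3 = 0.063920 × 0.836 + 0.017 = 0.070437.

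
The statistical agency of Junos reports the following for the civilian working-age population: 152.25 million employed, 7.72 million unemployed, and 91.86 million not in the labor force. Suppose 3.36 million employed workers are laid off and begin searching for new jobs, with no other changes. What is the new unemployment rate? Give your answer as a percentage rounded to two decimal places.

New unemployment rate ≈ 6.93%.

Initially, labor force = 152.25 + 7.72 = 159.97 million, so u = 7.72/159.97 = 4.83%.
After the change, employed falls and unemployed rises by 3.36; labor force unchanged → E = 148.89, U = 11.08, labor force = 159.97 million.
New unemployment rate = 11.08 / 159.97 = 6.93%.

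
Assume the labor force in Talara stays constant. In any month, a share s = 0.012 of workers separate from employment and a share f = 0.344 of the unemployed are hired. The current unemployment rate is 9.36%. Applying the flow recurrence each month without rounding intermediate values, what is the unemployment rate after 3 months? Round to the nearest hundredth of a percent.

Unemployment rate after three months ≈ 4.97%.

With a fixed labor force, u_{t+1} = u_t + s·(1−u_t) − f·u_t = u_t·(1−s−f) + s.
Here 1−s−f = 0.644 and s = 0.012.
u_1 = 0.093600 × 0.644 + 0.012 = 0.072278.
u_2 = 0.072278 × 0.644 + 0.012 = 0.058547.
u_3 = 0.058547 × 0.644 + 0.012 = 0.049704.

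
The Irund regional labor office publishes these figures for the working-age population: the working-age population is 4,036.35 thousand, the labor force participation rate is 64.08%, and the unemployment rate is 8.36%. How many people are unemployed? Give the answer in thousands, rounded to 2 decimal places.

Labor force = 0.6408 × 4,036.35 = 2,586.49 thousand.
Unemployed = 0.0836 × 2,586.49 ≈ 216.23 thousand.

About 216.23 thousand are unemployed.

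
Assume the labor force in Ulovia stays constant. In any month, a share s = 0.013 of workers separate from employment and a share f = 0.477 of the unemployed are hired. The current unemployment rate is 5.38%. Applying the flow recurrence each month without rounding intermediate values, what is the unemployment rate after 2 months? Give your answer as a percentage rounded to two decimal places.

With a fixed labor force, u_{t+1} = u_t + s·(1−u_t) − f·u_t = u_t·(1−s−f) + s.
Here 1−s−f = 0.510 and s = 0.013.
u_1 = 0.053800 × 0.510 + 0.013 = 0.040438.
u_2 = 0.040438 × 0.510 + 0.013 = 0.033623.

Unemployment rate after two months ≈ 3.36%.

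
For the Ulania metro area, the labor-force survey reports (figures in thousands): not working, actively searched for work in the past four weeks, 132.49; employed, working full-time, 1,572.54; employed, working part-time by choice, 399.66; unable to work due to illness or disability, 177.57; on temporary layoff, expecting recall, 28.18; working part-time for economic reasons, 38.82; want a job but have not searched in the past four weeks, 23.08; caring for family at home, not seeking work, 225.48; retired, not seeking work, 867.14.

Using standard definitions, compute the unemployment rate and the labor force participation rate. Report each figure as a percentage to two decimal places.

Unemployment rate ≈ 7.40%; labor force participation rate ≈ 62.68%.

Employed = 1,572.54 + 399.66 + 38.82 = 2,011.02 thousand (anyone who worked, including part-time for economic reasons, counts as employed).
Unemployed = 132.49 + 28.18 = 160.67 thousand (jobless and actively searching, or on temporary layoff).
Labor force = 2,011.02 + 160.67 = 2,171.69 thousand.
Not in labor force = 177.57 + 23.08 + 225.48 + 867.14 = 1,293.27 thousand (those not working and not actively searching are outside the labor force — including those who want a job but have given up searching).
Civilian working-age population = 2,171.69 + 1,293.27 = 3,464.96 thousand.
Unemployment rate = 160.67 / 2,171.69 = 7.40%.
Labor force participation rate = 2,171.69 / 3,464.96 = 62.68%.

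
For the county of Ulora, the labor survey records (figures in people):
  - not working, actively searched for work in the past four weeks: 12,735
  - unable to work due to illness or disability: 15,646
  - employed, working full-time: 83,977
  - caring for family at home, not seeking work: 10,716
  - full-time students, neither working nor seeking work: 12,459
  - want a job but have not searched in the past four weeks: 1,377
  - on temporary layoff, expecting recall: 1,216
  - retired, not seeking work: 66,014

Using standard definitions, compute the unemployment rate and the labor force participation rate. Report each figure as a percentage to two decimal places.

Employed = 83,977.
Unemployed = 12,735 + 1,216 = 13,951 (jobless and actively searching, or on temporary layoff).
Labor force = 83,977 + 13,951 = 97,928.
Not in labor force = 15,646 + 10,716 + 12,459 + 1,377 + 66,014 = 106,212 (those not working and not actively searching are outside the labor force — including those who want a job but have given up searching).
Civilian working-age population = 97,928 + 106,212 = 204,140.
Unemployment rate = 13,951 / 97,928 = 14.25%.
Labor force participation rate = 97,928 / 204,140 = 47.97%.

Unemployment rate ≈ 14.25%; labor force participation rate ≈ 47.97%.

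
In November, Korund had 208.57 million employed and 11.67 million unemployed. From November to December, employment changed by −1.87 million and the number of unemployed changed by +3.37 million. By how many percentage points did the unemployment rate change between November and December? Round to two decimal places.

The unemployment rate changed by +1.48 percentage points.

November: labor force = 208.57 + 11.67 = 220.24; u = 11.67/220.24 = 5.30%.
December: labor force = 206.70 + 15.04 = 221.74; u = 15.04/221.74 = 6.78%.
Change = 6.78% − 5.30% = +1.48 pp.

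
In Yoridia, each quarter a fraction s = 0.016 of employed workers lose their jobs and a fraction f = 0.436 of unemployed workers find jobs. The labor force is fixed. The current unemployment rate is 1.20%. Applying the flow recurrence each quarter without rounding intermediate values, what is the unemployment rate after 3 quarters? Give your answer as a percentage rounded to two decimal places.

Unemployment rate after three quarters ≈ 3.15%.

With a fixed labor force, u_{t+1} = u_t + s·(1−u_t) − f·u_t = u_t·(1−s−f) + s.
Here 1−s−f = 0.548 and s = 0.016.
u_1 = 0.012000 × 0.548 + 0.016 = 0.022576.
u_2 = 0.022576 × 0.548 + 0.016 = 0.028372.
u_3 = 0.028372 × 0.548 + 0.016 = 0.031548.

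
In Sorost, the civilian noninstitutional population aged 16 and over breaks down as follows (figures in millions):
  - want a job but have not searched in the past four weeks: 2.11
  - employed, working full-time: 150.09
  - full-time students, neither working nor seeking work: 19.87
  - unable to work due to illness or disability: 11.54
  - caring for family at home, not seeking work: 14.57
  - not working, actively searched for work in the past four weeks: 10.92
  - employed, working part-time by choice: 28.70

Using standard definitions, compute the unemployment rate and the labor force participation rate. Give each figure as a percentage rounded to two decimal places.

Unemployment rate ≈ 5.76%; labor force participation rate ≈ 79.78%.

Employed = 150.09 + 28.70 = 178.79 million.
Unemployed = 10.92 million.
Labor force = 178.79 + 10.92 = 189.71 million.
Not in labor force = 2.11 + 19.87 + 11.54 + 14.57 = 48.09 million (those not working and not actively searching are outside the labor force — including those who want a job but have given up searching).
Civilian working-age population = 189.71 + 48.09 = 237.80 million.
Unemployment rate = 10.92 / 189.71 = 5.76%.
Labor force participation rate = 189.71 / 237.80 = 79.78%.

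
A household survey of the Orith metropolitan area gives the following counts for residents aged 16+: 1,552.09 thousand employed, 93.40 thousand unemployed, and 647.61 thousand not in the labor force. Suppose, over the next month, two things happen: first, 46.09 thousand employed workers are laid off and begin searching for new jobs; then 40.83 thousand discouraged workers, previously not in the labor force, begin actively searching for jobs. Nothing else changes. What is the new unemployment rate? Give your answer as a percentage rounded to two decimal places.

New unemployment rate ≈ 10.69%.

Initially, labor force = 1,552.09 + 93.40 = 1,645.49 thousand, so u = 93.40/1,645.49 = 5.68%.
After the first change, employed falls and unemployed rises by 46.09; labor force unchanged → E = 1,506.00, U = 139.49, labor force = 1,645.49 thousand.
After the second change, unemployed and labor force both rise by 40.83 → E = 1,506.00, U = 180.32, labor force = 1,686.32 thousand.
New unemployment rate = 180.32 / 1,686.32 = 10.69%.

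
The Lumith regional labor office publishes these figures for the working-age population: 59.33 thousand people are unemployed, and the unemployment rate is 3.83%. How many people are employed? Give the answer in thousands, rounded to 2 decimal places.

About 1,489.76 thousand are employed.

Labor force = U / u = 59.33 / 0.0383 ≈ 1,549.09 thousand.
Employed = labor force − unemployed = 1,549.09 − 59.33 = 1,489.76 thousand.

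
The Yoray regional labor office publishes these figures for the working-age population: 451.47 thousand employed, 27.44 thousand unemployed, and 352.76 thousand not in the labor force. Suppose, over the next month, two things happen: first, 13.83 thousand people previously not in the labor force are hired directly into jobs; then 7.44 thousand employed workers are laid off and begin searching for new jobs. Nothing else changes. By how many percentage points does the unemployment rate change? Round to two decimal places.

Initially, labor force = 451.47 + 27.44 = 478.91 thousand, so u = 27.44/478.91 = 5.73%.
After the first change, employed and labor force both rise by 13.83; unemployed unchanged → E = 465.30, U = 27.44, labor force = 492.74 thousand.
After the second change, employed falls and unemployed rises by 7.44; labor force unchanged → E = 457.86, U = 34.88, labor force = 492.74 thousand.
New unemployment rate = 34.88 / 492.74 = 7.08%.
Change = 7.08% − 5.73% = +1.35 percentage points.

The unemployment rate changes by +1.35 percentage points.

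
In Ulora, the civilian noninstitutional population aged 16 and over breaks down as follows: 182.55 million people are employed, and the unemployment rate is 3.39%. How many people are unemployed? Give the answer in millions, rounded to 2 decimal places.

Let U be the number unemployed. The labor force is E + U, and U/(E+U) = 0.0339.
So U = 0.0339 × 182.55 / (1 − 0.0339) = 6.1884 / 0.9661 ≈ 6.41 million.

About 6.41 million are unemployed.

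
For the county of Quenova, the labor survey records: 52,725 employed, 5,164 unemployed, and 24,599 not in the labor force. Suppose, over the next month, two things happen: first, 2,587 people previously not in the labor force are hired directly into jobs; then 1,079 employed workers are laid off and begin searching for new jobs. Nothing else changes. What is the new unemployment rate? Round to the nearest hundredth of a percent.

Initially, labor force = 52,725 + 5,164 = 57,889, so u = 5,164/57,889 = 8.92%.
After the first change, employed and labor force both rise by 2,587; unemployed unchanged → E = 55,312, U = 5,164, labor force = 60,476.
After the second change, employed falls and unemployed rises by 1,079; labor force unchanged → E = 54,233, U = 6,243, labor force = 60,476.
New unemployment rate = 6,243 / 60,476 = 10.32%.

New unemployment rate ≈ 10.32%.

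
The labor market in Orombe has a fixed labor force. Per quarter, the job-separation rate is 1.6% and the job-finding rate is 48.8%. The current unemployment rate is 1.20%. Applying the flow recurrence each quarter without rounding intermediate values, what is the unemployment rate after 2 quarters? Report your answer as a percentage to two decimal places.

Unemployment rate after two quarters ≈ 2.69%.

With a fixed labor force, u_{t+1} = u_t + s·(1−u_t) − f·u_t = u_t·(1−s−f) + s.
Here 1−s−f = 0.496 and s = 0.016.
u_1 = 0.012000 × 0.496 + 0.016 = 0.021952.
u_2 = 0.021952 × 0.496 + 0.016 = 0.026888.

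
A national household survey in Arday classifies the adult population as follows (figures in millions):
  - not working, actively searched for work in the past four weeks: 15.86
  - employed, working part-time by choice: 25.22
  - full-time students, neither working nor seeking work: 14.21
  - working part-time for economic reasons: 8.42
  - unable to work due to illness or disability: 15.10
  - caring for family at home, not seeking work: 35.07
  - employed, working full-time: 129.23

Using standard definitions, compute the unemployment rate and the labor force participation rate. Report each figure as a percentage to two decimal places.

Unemployment rate ≈ 8.87%; labor force participation rate ≈ 73.52%.

Employed = 25.22 + 8.42 + 129.23 = 162.87 million (anyone who worked, including part-time for economic reasons, counts as employed).
Unemployed = 15.86 million.
Labor force = 162.87 + 15.86 = 178.73 million.
Not in labor force = 14.21 + 15.10 + 35.07 = 64.38 million (those not working and not actively searching are outside the labor force).
Civilian working-age population = 178.73 + 64.38 = 243.11 million.
Unemployment rate = 15.86 / 178.73 = 8.87%.
Labor force participation rate = 178.73 / 243.11 = 73.52%.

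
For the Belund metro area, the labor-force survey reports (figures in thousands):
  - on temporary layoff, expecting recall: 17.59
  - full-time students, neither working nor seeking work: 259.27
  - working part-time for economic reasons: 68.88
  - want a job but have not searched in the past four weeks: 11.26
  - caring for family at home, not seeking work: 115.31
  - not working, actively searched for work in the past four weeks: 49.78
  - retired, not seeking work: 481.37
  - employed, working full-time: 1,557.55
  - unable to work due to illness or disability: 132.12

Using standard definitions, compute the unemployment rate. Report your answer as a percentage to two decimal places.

Unemployment rate ≈ 3.98%.

Employed = 68.88 + 1,557.55 = 1,626.43 thousand (anyone who worked, including part-time for economic reasons, counts as employed).
Unemployed = 17.59 + 49.78 = 67.37 thousand (jobless and actively searching, or on temporary layoff).
Labor force = 1,626.43 + 67.37 = 1,693.80 thousand.
Unemployment rate = 67.37 / 1,693.80 = 3.98%.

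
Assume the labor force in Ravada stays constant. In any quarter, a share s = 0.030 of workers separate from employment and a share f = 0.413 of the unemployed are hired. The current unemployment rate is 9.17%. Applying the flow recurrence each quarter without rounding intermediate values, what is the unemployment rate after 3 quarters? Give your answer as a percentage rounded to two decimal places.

With a fixed labor force, u_{t+1} = u_t + s·(1−u_t) − f·u_t = u_t·(1−s−f) + s.
Here 1−s−f = 0.557 and s = 0.030.
u_1 = 0.091700 × 0.557 + 0.030 = 0.081077.
u_2 = 0.081077 × 0.557 + 0.030 = 0.075160.
u_3 = 0.075160 × 0.557 + 0.030 = 0.071864.

Unemployment rate after three quarters ≈ 7.19%.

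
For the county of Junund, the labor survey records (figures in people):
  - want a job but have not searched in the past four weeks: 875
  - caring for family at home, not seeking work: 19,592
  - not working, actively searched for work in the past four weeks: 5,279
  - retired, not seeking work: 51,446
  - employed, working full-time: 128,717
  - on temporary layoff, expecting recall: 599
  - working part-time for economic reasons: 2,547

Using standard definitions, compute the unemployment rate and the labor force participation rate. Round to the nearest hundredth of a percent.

Unemployment rate ≈ 4.29%; labor force participation rate ≈ 65.60%.

Employed = 128,717 + 2,547 = 131,264 (anyone who worked, including part-time for economic reasons, counts as employed).
Unemployed = 5,279 + 599 = 5,878 (jobless and actively searching, or on temporary layoff).
Labor force = 131,264 + 5,878 = 137,142.
Not in labor force = 875 + 19,592 + 51,446 = 71,913 (those not working and not actively searching are outside the labor force — including those who want a job but have given up searching).
Civilian working-age population = 137,142 + 71,913 = 209,055.
Unemployment rate = 5,878 / 137,142 = 4.29%.
Labor force participation rate = 137,142 / 209,055 = 65.60%.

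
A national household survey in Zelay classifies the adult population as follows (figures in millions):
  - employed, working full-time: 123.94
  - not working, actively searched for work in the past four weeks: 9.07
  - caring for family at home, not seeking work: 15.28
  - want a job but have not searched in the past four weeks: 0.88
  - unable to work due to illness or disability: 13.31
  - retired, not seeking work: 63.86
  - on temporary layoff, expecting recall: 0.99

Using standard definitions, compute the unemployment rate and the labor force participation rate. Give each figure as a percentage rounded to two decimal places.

Employed = 123.94 million.
Unemployed = 9.07 + 0.99 = 10.06 million (jobless and actively searching, or on temporary layoff).
Labor force = 123.94 + 10.06 = 134.00 million.
Not in labor force = 15.28 + 0.88 + 13.31 + 63.86 = 93.33 million (those not working and not actively searching are outside the labor force — including those who want a job but have given up searching).
Civilian working-age population = 134.00 + 93.33 = 227.33 million.
Unemployment rate = 10.06 / 134.00 = 7.51%.
Labor force participation rate = 134.00 / 227.33 = 58.95%.

Unemployment rate ≈ 7.51%; labor force participation rate ≈ 58.95%.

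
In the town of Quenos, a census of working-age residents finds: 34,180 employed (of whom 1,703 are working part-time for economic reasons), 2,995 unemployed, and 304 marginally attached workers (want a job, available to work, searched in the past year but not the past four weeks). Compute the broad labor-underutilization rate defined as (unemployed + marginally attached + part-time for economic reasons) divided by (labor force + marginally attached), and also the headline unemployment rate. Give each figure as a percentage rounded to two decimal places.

Broad underutilization rate ≈ 13.35%; headline unemployment rate ≈ 8.06%.

Labor force = 34,180 + 2,995 = 37,175.
Numerator = 2,995 + 304 + 1,703 = 5,002.
Denominator = 37,175 + 304 = 37,479.
Broad rate = 5,002 / 37,479 = 13.35%.
Headline unemployment rate = 2,995 / 37,175 = 8.06%.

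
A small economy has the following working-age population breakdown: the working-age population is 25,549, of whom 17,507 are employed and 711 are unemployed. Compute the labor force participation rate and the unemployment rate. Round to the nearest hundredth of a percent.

Labor force participation rate ≈ 71.31%; unemployment rate ≈ 3.90%.

Labor force = employed + unemployed = 17,507 + 711 = 18,218.
Unemployment rate = 711 / 18,218 = 3.90%.
Labor force participation rate = 18,218 / 25,549 = 71.31%.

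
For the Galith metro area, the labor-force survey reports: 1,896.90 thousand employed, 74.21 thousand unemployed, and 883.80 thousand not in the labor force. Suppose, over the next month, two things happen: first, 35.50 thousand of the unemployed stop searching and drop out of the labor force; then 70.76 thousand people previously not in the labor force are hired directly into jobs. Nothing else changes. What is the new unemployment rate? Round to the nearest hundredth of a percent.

Initially, labor force = 1,896.90 + 74.21 = 1,971.11 thousand, so u = 74.21/1,971.11 = 3.76%.
After the first change, unemployed and labor force both fall by 35.50 → E = 1,896.90, U = 38.71, labor force = 1,935.61 thousand.
After the second change, employed and labor force both rise by 70.76; unemployed unchanged → E = 1,967.66, U = 38.71, labor force = 2,006.37 thousand.
New unemployment rate = 38.71 / 2,006.37 = 1.93%.

New unemployment rate ≈ 1.93%.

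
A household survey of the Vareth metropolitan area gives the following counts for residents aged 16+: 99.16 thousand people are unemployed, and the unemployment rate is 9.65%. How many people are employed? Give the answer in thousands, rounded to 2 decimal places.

Labor force = U / u = 99.16 / 0.0965 ≈ 1,027.56 thousand.
Employed = labor force − unemployed = 1,027.56 − 99.16 = 928.40 thousand.

About 928.40 thousand are employed.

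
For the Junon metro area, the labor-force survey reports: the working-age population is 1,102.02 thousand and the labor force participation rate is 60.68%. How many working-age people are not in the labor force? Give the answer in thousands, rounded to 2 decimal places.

Share not in the labor force = 1 − 0.6068 = 0.3932.
Not in labor force = 0.3932 × 1,102.02 ≈ 433.31 thousand.

About 433.31 thousand are not in the labor force.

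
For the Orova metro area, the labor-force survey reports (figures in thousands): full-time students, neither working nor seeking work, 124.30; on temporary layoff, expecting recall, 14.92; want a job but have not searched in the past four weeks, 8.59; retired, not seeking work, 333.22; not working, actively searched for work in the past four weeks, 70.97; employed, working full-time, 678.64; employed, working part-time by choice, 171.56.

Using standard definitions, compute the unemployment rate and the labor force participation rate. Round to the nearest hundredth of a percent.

Employed = 678.64 + 171.56 = 850.20 thousand.
Unemployed = 14.92 + 70.97 = 85.89 thousand (jobless and actively searching, or on temporary layoff).
Labor force = 850.20 + 85.89 = 936.09 thousand.
Not in labor force = 124.30 + 8.59 + 333.22 = 466.11 thousand (those not working and not actively searching are outside the labor force — including those who want a job but have given up searching).
Civilian working-age population = 936.09 + 466.11 = 1,402.20 thousand.
Unemployment rate = 85.89 / 936.09 = 9.18%.
Labor force participation rate = 936.09 / 1,402.20 = 66.76%.

Unemployment rate ≈ 9.18%; labor force participation rate ≈ 66.76%.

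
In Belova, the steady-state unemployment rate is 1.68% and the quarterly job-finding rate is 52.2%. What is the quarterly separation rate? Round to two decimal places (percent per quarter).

Separation rate ≈ 0.89% per quarter.

From u* = s/(s+f): s = u·f/(1−u).
s = 0.0168 × 52.2 / (1 − 0.0168) = 0.8770 / 0.9832 ≈ 0.89% per quarter.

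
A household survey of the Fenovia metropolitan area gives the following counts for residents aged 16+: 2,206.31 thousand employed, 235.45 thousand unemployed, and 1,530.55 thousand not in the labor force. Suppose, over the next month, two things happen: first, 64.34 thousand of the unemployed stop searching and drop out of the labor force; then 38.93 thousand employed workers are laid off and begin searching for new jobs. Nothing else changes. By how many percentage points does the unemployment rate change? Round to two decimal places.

Initially, labor force = 2,206.31 + 235.45 = 2,441.76 thousand, so u = 235.45/2,441.76 = 9.64%.
After the first change, unemployed and labor force both fall by 64.34 → E = 2,206.31, U = 171.11, labor force = 2,377.42 thousand.
After the second change, employed falls and unemployed rises by 38.93; labor force unchanged → E = 2,167.38, U = 210.04, labor force = 2,377.42 thousand.
New unemployment rate = 210.04 / 2,377.42 = 8.83%.
Change = 8.83% − 9.64% = −0.81 percentage points.

The unemployment rate changes by −0.81 percentage points.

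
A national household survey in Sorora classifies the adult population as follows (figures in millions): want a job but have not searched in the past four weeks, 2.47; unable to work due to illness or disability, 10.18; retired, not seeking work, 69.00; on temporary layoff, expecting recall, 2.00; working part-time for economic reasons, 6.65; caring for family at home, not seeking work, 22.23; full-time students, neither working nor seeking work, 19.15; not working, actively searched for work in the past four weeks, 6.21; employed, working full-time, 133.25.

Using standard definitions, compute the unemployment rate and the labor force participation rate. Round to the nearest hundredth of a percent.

Employed = 6.65 + 133.25 = 139.90 million (anyone who worked, including part-time for economic reasons, counts as employed).
Unemployed = 2.00 + 6.21 = 8.21 million (jobless and actively searching, or on temporary layoff).
Labor force = 139.90 + 8.21 = 148.11 million.
Not in labor force = 2.47 + 10.18 + 69.00 + 22.23 + 19.15 = 123.03 million (those not working and not actively searching are outside the labor force — including those who want a job but have given up searching).
Civilian working-age population = 148.11 + 123.03 = 271.14 million.
Unemployment rate = 8.21 / 148.11 = 5.54%.
Labor force participation rate = 148.11 / 271.14 = 54.62%.

Unemployment rate ≈ 5.54%; labor force participation rate ≈ 54.62%.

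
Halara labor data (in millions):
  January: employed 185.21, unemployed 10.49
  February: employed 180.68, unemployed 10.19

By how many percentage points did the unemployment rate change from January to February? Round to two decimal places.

The unemployment rate changed by −0.02 percentage points.

January: labor force = 185.21 + 10.49 = 195.70; u = 10.49/195.70 = 5.36%.
February: labor force = 180.68 + 10.19 = 190.87; u = 10.19/190.87 = 5.34%.
Change = 5.34% − 5.36% = −0.02 pp.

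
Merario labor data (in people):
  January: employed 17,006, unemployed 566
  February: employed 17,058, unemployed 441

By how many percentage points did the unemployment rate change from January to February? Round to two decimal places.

January: labor force = 17,006 + 566 = 17,572; u = 566/17,572 = 3.22%.
February: labor force = 17,058 + 441 = 17,499; u = 441/17,499 = 2.52%.
Change = 2.52% − 3.22% = −0.70 pp.

The unemployment rate changed by −0.70 percentage points.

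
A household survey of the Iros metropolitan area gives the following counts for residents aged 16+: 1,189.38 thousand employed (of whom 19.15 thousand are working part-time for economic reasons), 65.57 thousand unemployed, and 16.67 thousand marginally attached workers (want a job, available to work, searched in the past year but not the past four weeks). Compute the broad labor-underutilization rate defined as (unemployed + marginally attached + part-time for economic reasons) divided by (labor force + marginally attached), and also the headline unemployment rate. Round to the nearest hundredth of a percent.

Labor force = 1,189.38 + 65.57 = 1,254.95 thousand.
Numerator = 65.57 + 16.67 + 19.15 = 101.39 thousand.
Denominator = 1,254.95 + 16.67 = 1,271.62 thousand.
Broad rate = 101.39 / 1,271.62 = 7.97%.
Headline unemployment rate = 65.57 / 1,254.95 = 5.22%.

Broad underutilization rate ≈ 7.97%; headline unemployment rate ≈ 5.22%.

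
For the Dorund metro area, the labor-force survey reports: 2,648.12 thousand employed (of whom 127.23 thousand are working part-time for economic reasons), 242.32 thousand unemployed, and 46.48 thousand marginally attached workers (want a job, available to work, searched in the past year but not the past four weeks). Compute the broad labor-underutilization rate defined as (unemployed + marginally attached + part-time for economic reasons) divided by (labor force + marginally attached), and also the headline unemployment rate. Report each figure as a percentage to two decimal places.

Labor force = 2,648.12 + 242.32 = 2,890.44 thousand.
Numerator = 242.32 + 46.48 + 127.23 = 416.03 thousand.
Denominator = 2,890.44 + 46.48 = 2,936.92 thousand.
Broad rate = 416.03 / 2,936.92 = 14.17%.
Headline unemployment rate = 242.32 / 2,890.44 = 8.38%.

Broad underutilization rate ≈ 14.17%; headline unemployment rate ≈ 8.38%.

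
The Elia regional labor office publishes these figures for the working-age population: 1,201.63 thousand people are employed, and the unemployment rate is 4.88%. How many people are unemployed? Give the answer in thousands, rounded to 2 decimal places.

About 61.65 thousand are unemployed.

Let U be the number unemployed. The labor force is E + U, and U/(E+U) = 0.0488.
So U = 0.0488 × 1,201.63 / (1 − 0.0488) = 58.6395 / 0.9512 ≈ 61.65 thousand.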